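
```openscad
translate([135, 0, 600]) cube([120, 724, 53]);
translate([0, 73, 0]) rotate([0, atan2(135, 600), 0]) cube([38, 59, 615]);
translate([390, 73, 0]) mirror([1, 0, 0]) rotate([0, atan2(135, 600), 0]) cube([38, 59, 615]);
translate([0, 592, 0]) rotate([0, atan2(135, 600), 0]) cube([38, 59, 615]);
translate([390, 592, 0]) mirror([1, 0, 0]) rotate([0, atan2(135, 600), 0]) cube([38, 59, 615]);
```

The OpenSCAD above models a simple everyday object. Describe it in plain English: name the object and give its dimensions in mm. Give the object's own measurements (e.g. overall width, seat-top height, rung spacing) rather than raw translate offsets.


A sawhorse. A 120×724×53 mm beam (x, y, z) sits on two A-frame leg pairs. Each pair is two raked legs of 38×59 mm section (59 mm along y) splaying symmetrically in x. Each leg rises 600 mm vertically over 135 mm of horizontal reach and is 615 mm long along its own axis. Every leg's outer bottom edge rests on the floor and its outer top edge meets a bottom edge of the beam — the left legs (tilting toward +x) meet the beam's −x bottom edge, the right legs (their mirror images, tilting toward −x) meet its +x bottom edge — so the leg tops tuck under the beam, the beam's underside is 600 mm above the floor, and the feet are 390 mm apart outside-to-outside with the beam centred between them. The two leg pairs are set in 73 mm from either end of the beam.


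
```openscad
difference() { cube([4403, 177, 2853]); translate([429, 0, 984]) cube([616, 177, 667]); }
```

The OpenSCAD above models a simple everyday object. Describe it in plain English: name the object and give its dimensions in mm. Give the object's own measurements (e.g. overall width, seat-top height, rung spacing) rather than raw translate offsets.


A wall 4403 mm long (x), 177 mm thick (y), 2853 mm tall, with a rectangular window opening cut through it. The opening is 616 mm wide and 667 mm tall; its sill is at z = 984 mm and its near (−x) edge is 429 mm from the wall's −x end. The opening passes through the full wall thickness.


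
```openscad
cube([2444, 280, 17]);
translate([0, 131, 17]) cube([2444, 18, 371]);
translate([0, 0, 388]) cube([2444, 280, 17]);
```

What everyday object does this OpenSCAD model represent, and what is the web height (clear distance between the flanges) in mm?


An I-beam. The web height is 371 mm.

Two wide flanges with a thin centred web — an I-beam. Overall 405 mm minus two 17 mm flanges gives a web of 405 − 2·17 = 371 mm.


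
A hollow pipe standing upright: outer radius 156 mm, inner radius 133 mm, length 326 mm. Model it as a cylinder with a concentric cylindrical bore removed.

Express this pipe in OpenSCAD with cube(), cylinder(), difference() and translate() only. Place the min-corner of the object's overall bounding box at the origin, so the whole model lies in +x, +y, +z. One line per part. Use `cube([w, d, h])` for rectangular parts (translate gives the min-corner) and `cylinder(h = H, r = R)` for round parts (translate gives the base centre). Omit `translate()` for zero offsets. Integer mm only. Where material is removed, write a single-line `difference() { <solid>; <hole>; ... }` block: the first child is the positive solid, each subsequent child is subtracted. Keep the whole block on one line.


difference() { translate([156, 156, 0]) cylinder(h = 326, r = 156); translate([156, 156, 0]) cylinder(h = 326, r = 133); }


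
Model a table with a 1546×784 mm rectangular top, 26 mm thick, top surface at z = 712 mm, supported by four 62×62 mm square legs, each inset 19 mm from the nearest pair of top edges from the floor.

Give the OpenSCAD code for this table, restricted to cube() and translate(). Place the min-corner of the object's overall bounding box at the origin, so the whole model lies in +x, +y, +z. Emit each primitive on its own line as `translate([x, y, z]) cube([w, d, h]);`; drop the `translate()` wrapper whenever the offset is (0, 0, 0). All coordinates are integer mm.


// leg_h = 712 - 26 = 686
translate([0, 0, 686]) cube([1546, 784, 26]);
translate([19, 19, 0]) cube([62, 62, 686]);
translate([1465, 19, 0]) cube([62, 62, 686]);
translate([19, 703, 0]) cube([62, 62, 686]);
translate([1465, 703, 0]) cube([62, 62, 686]);


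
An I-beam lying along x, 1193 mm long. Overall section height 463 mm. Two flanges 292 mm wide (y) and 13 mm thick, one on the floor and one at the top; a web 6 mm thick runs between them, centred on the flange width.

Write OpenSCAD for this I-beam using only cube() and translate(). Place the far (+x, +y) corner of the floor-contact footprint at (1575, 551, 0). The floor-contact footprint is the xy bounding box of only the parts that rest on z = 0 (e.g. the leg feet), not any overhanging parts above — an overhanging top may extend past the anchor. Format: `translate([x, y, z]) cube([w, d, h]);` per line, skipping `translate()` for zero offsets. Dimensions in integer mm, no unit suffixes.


translate([382, 259, 0]) cube([1193, 292, 13]);
translate([382, 402, 13]) cube([1193, 6, 437]);
translate([382, 259, 450]) cube([1193, 292, 13]);


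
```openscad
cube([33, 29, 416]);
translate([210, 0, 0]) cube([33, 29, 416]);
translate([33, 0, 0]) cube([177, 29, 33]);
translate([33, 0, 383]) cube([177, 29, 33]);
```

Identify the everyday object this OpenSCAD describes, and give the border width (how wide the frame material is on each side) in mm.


A picture frame. The border width is 33 mm.

Four thin pieces enclosing a rectangular opening — a picture frame. The two full-height stiles are 416 mm tall; the top rail sits at z = 383 and is 33 mm tall, so the border above the opening is 416 − 383 = 33 mm, matching the stile x-width.


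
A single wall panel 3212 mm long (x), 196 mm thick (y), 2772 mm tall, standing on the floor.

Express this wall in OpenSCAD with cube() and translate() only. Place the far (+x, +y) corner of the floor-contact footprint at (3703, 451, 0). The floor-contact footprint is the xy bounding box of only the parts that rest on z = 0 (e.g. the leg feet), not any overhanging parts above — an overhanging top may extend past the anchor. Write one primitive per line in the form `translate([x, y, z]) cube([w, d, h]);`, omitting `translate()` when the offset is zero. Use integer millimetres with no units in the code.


translate([491, 255, 0]) cube([3212, 196, 2772]);


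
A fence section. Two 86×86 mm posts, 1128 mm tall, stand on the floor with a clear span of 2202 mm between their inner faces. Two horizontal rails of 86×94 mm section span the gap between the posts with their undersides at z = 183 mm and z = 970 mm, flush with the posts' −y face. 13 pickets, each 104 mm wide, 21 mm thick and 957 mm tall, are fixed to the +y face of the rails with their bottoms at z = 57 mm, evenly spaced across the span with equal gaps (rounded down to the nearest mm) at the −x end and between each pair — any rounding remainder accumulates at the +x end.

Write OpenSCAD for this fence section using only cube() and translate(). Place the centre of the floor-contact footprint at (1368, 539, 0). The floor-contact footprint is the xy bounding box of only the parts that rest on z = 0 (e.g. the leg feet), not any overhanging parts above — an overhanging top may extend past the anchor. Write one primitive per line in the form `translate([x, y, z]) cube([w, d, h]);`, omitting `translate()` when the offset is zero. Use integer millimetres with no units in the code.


translate([181, 496, 0]) cube([86, 86, 1128]);
translate([2469, 496, 0]) cube([86, 86, 1128]);
translate([267, 496, 183]) cube([2202, 86, 94]);
translate([267, 496, 970]) cube([2202, 86, 94]);
translate([327, 582, 57]) cube([104, 21, 957]);
translate([491, 582, 57]) cube([104, 21, 957]);
translate([655, 582, 57]) cube([104, 21, 957]);
translate([819, 582, 57]) cube([104, 21, 957]);
translate([983, 582, 57]) cube([104, 21, 957]);
translate([1147, 582, 57]) cube([104, 21, 957]);
translate([1311, 582, 57]) cube([104, 21, 957]);
translate([1475, 582, 57]) cube([104, 21, 957]);
translate([1639, 582, 57]) cube([104, 21, 957]);
translate([1803, 582, 57]) cube([104, 21, 957]);
translate([1967, 582, 57]) cube([104, 21, 957]);
translate([2131, 582, 57]) cube([104, 21, 957]);
translate([2295, 582, 57]) cube([104, 21, 957]);


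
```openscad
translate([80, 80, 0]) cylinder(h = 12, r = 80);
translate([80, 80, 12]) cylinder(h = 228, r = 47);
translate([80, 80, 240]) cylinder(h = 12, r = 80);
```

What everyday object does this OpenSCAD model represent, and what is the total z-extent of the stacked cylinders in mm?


A spool. The overall height is 252 mm.

Three coaxial cylinders, large–small–large — a spool. Two 12 mm flanges and a 228 mm core give 12 + 228 + 12 = 252 mm.


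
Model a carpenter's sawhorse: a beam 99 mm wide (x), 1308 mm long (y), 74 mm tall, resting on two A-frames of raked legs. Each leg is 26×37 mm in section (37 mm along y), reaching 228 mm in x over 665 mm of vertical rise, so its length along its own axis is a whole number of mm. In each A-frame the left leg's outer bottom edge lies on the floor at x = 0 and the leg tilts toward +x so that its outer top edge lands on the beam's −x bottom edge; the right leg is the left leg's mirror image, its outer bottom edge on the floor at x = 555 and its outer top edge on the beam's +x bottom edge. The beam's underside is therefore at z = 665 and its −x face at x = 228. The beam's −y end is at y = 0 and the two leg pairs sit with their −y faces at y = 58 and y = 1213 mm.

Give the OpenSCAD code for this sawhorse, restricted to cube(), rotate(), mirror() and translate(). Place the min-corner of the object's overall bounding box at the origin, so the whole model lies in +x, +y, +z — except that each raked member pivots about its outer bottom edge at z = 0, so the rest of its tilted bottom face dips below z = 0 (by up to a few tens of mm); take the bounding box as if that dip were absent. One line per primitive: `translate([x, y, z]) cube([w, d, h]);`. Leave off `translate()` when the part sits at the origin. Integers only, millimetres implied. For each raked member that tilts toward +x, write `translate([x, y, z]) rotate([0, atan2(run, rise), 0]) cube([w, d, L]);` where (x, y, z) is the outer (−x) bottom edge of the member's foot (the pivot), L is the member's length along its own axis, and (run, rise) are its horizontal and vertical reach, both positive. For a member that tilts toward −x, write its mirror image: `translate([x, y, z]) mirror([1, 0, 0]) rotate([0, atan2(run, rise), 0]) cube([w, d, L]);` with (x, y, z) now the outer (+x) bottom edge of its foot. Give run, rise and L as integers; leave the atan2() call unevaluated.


translate([228, 0, 665]) cube([99, 1308, 74]);
translate([0, 58, 0]) rotate([0, atan2(228, 665), 0]) cube([26, 37, 703]);
translate([555, 58, 0]) mirror([1, 0, 0]) rotate([0, atan2(228, 665), 0]) cube([26, 37, 703]);
translate([0, 1213, 0]) rotate([0, atan2(228, 665), 0]) cube([26, 37, 703]);
translate([555, 1213, 0]) mirror([1, 0, 0]) rotate([0, atan2(228, 665), 0]) cube([26, 37, 703]);


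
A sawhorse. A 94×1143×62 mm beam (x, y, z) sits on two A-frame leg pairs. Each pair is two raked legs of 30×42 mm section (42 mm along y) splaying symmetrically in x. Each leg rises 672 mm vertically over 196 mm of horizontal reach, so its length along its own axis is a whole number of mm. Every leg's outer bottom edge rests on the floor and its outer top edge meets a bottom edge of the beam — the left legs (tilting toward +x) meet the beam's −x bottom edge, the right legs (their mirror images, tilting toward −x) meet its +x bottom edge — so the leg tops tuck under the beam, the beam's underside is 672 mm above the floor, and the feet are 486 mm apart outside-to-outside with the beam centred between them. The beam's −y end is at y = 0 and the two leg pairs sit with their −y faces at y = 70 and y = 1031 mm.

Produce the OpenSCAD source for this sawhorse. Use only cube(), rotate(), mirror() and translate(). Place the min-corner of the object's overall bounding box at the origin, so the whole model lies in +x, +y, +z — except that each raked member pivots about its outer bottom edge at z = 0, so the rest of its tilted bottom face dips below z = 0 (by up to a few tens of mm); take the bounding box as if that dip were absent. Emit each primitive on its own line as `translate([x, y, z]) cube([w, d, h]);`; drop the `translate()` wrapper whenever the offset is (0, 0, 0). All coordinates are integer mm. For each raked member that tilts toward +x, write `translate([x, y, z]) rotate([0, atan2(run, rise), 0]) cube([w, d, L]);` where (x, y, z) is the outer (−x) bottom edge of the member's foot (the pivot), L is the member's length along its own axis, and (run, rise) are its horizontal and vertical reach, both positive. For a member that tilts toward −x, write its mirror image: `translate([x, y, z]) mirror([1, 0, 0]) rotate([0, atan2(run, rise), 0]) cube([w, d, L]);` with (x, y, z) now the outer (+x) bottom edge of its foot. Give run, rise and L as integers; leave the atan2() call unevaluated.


translate([196, 0, 672]) cube([94, 1143, 62]);
translate([0, 70, 0]) rotate([0, atan2(196, 672), 0]) cube([30, 42, 700]);
translate([486, 70, 0]) mirror([1, 0, 0]) rotate([0, atan2(196, 672), 0]) cube([30, 42, 700]);
translate([0, 1031, 0]) rotate([0, atan2(196, 672), 0]) cube([30, 42, 700]);
translate([486, 1031, 0]) mirror([1, 0, 0]) rotate([0, atan2(196, 672), 0]) cube([30, 42, 700]);


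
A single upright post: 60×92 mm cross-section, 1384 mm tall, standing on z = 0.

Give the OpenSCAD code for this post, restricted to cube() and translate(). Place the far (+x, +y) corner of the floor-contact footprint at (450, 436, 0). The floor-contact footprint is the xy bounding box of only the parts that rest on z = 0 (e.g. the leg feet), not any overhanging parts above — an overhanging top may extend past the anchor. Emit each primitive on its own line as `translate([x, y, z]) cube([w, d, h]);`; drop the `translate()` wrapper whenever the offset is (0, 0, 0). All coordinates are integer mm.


translate([390, 344, 0]) cube([60, 92, 1384]);


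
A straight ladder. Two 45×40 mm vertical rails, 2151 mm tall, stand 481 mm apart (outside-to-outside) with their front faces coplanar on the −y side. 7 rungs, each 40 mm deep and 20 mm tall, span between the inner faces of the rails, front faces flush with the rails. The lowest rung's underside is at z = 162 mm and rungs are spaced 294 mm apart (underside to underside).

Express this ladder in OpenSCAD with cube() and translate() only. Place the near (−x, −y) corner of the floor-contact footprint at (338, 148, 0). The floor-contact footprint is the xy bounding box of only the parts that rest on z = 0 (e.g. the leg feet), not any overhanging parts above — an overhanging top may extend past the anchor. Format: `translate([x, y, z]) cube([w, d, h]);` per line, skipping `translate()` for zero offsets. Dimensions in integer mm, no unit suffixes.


translate([338, 148, 0]) cube([45, 40, 2151]);
translate([774, 148, 0]) cube([45, 40, 2151]);
translate([383, 148, 162]) cube([391, 40, 20]);
translate([383, 148, 456]) cube([391, 40, 20]);
translate([383, 148, 750]) cube([391, 40, 20]);
translate([383, 148, 1044]) cube([391, 40, 20]);
translate([383, 148, 1338]) cube([391, 40, 20]);
translate([383, 148, 1632]) cube([391, 40, 20]);
translate([383, 148, 1926]) cube([391, 40, 20]);


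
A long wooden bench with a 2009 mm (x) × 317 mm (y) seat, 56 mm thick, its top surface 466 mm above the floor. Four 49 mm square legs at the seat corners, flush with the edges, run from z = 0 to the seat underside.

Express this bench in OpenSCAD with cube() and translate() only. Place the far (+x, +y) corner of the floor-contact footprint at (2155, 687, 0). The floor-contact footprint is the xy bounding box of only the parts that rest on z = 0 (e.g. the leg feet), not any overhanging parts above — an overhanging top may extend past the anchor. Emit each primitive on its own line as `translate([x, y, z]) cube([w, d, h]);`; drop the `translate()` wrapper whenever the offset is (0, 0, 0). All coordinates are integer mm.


translate([146, 370, 410]) cube([2009, 317, 56]);
translate([146, 370, 0]) cube([49, 49, 410]);
translate([146, 638, 0]) cube([49, 49, 410]);
translate([2106, 370, 0]) cube([49, 49, 410]);
translate([2106, 638, 0]) cube([49, 49, 410]);


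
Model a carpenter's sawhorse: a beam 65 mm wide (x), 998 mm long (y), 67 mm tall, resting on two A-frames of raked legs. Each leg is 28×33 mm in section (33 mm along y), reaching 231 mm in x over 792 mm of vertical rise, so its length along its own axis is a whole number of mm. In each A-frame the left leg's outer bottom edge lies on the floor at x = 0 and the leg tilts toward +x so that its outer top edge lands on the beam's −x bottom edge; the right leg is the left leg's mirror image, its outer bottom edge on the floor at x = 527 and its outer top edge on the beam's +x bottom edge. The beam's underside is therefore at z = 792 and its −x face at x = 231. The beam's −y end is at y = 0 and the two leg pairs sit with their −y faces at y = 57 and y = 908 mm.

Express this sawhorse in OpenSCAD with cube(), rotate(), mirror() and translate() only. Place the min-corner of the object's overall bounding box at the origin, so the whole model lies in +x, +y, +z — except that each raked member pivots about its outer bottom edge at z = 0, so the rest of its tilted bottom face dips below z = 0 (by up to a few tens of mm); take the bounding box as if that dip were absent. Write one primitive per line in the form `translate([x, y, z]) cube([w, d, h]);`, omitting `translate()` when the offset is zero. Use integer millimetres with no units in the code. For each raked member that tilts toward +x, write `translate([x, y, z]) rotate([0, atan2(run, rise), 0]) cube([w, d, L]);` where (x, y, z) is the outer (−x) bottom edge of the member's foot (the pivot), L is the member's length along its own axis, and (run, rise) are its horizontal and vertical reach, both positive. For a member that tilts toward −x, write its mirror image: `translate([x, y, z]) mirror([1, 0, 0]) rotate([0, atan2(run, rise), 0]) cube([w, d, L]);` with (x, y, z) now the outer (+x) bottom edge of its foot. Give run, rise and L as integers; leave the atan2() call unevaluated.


translate([231, 0, 792]) cube([65, 998, 67]);
translate([0, 57, 0]) rotate([0, atan2(231, 792), 0]) cube([28, 33, 825]);
translate([527, 57, 0]) mirror([1, 0, 0]) rotate([0, atan2(231, 792), 0]) cube([28, 33, 825]);
translate([0, 908, 0]) rotate([0, atan2(231, 792), 0]) cube([28, 33, 825]);
translate([527, 908, 0]) mirror([1, 0, 0]) rotate([0, atan2(231, 792), 0]) cube([28, 33, 825]);


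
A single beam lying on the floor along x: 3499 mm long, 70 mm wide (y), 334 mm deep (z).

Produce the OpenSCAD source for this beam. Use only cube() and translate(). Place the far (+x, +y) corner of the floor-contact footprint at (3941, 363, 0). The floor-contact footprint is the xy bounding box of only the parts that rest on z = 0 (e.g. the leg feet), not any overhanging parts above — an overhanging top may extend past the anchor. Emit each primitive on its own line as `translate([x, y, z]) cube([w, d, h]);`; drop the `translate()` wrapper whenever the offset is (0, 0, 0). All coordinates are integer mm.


translate([442, 293, 0]) cube([3499, 70, 334]);


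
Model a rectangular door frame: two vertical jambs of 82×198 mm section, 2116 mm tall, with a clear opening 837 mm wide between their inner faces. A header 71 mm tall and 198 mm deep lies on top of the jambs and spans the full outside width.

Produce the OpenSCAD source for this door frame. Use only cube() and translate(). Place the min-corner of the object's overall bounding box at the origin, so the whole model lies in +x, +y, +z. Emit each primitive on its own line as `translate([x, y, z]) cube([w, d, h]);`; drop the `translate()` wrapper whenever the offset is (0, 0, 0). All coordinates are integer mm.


cube([82, 198, 2116]);
translate([919, 0, 0]) cube([82, 198, 2116]);
translate([0, 0, 2116]) cube([1001, 198, 71]);


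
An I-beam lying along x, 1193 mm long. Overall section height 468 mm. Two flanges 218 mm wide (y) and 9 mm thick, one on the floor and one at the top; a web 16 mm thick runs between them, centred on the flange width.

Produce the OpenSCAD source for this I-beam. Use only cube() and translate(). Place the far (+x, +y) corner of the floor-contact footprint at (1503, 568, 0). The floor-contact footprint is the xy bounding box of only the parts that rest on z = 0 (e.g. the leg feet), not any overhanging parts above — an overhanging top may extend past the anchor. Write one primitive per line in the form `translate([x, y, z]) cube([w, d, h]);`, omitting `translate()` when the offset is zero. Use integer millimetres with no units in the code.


translate([310, 350, 0]) cube([1193, 218, 9]);
translate([310, 451, 9]) cube([1193, 16, 450]);
translate([310, 350, 459]) cube([1193, 218, 9]);


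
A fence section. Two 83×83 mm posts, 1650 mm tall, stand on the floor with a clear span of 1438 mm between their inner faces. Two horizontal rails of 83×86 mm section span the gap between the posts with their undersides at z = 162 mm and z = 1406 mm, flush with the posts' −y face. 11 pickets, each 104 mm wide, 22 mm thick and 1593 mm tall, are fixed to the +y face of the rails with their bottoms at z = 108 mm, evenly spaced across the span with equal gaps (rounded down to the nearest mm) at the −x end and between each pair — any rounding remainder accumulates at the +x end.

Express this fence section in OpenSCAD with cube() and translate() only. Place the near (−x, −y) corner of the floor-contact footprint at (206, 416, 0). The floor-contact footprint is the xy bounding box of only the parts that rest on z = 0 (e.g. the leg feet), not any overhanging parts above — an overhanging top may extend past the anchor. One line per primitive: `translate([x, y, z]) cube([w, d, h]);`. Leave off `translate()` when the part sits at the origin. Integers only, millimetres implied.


translate([206, 416, 0]) cube([83, 83, 1650]);
translate([1727, 416, 0]) cube([83, 83, 1650]);
translate([289, 416, 162]) cube([1438, 83, 86]);
translate([289, 416, 1406]) cube([1438, 83, 86]);
translate([313, 499, 108]) cube([104, 22, 1593]);
translate([441, 499, 108]) cube([104, 22, 1593]);
translate([569, 499, 108]) cube([104, 22, 1593]);
translate([697, 499, 108]) cube([104, 22, 1593]);
translate([825, 499, 108]) cube([104, 22, 1593]);
translate([953, 499, 108]) cube([104, 22, 1593]);
translate([1081, 499, 108]) cube([104, 22, 1593]);
translate([1209, 499, 108]) cube([104, 22, 1593]);
translate([1337, 499, 108]) cube([104, 22, 1593]);
translate([1465, 499, 108]) cube([104, 22, 1593]);
translate([1593, 499, 108]) cube([104, 22, 1593]);


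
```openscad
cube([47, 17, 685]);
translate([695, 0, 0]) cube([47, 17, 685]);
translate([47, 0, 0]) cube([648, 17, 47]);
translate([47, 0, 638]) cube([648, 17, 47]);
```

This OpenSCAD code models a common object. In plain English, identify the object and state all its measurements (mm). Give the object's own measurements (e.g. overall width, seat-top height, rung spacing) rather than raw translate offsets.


A rectangular picture frame lying in the x–z plane (depth along y). The opening is 648 mm wide (x) by 591 mm tall (z), surrounded by a border 47 mm wide on all four sides. The frame is 17 mm deep and is made of two full-height vertical stiles with two horizontal rails fitted between them.


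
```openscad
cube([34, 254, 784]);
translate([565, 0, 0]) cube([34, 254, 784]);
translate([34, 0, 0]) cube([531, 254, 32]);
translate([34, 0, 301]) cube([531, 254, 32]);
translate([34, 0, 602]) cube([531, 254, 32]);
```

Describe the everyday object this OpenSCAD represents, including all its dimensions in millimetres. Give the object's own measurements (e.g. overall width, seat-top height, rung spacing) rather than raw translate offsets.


An open bookshelf. Two side panels, each 34 mm thick, 254 mm deep and 784 mm tall, stand 599 mm apart (outside-to-outside). Between them sit 3 shelves, each 32 mm thick and 254 mm deep, spanning the full gap between the sides. The bottom shelf rests on the floor (its underside at z = 0) and the clear gap between one shelf's top and the next shelf's underside is 269 mm.


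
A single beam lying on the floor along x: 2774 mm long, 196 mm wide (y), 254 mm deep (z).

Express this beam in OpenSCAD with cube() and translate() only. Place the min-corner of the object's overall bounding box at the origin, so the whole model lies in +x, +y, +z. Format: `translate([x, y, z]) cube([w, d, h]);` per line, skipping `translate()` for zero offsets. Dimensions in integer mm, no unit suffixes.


cube([2774, 196, 254]);


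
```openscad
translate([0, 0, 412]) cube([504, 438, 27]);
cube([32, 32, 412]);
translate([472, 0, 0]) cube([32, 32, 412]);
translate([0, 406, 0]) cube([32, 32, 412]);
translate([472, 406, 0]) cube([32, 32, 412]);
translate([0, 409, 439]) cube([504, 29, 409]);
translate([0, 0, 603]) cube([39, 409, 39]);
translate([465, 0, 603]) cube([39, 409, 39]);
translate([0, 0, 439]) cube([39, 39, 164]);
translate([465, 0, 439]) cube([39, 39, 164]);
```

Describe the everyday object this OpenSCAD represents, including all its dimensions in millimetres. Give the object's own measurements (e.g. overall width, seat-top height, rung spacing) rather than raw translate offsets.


A chair. The seat is a 504×438×27 mm slab with its top at z = 439 mm, on four 32×32 mm corner legs (flush with the seat edges, standing on z = 0). A flat backrest 29 mm thick, 409 mm tall, spans the full seat width and rises from the seat top along its +y edge, rear face flush with the rear of the seat. Two armrests of 39×39 mm section run along each side from the seat's front edge to the front of the backrest, top faces 203 mm above the seat top and outer faces flush with the seat's x-edges; a 39×39 mm post under the front of each armrest stands on the seat at the front corner.


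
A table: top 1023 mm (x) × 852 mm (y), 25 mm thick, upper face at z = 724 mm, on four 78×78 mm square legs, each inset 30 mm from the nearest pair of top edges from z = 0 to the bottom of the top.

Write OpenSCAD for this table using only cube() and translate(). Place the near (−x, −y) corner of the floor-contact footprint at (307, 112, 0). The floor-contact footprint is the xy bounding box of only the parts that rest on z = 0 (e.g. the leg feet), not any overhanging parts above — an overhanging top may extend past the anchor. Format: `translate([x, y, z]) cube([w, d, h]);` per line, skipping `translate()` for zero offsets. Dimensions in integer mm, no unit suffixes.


translate([277, 82, 699]) cube([1023, 852, 25]);
translate([307, 112, 0]) cube([78, 78, 699]);
translate([1192, 112, 0]) cube([78, 78, 699]);
translate([307, 826, 0]) cube([78, 78, 699]);
translate([1192, 826, 0]) cube([78, 78, 699]);


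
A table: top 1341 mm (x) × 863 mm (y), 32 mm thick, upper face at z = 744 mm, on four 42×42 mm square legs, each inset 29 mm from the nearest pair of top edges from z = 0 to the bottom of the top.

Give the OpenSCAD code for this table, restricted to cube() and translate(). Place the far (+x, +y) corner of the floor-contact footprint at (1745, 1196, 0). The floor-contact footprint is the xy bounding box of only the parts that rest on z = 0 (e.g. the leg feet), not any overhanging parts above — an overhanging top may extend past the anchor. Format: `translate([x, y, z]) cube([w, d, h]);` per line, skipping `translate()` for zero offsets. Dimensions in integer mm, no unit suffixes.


translate([433, 362, 712]) cube([1341, 863, 32]);
translate([462, 391, 0]) cube([42, 42, 712]);
translate([1703, 391, 0]) cube([42, 42, 712]);
translate([462, 1154, 0]) cube([42, 42, 712]);
translate([1703, 1154, 0]) cube([42, 42, 712]);


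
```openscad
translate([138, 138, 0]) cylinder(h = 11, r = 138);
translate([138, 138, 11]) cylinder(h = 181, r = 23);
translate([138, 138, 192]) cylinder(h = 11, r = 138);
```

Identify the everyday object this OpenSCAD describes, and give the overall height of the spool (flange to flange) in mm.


A spool. The overall height is 203 mm.

Three coaxial cylinders, large–small–large — a spool. Two 11 mm flanges and a 181 mm core give 11 + 181 + 11 = 203 mm.


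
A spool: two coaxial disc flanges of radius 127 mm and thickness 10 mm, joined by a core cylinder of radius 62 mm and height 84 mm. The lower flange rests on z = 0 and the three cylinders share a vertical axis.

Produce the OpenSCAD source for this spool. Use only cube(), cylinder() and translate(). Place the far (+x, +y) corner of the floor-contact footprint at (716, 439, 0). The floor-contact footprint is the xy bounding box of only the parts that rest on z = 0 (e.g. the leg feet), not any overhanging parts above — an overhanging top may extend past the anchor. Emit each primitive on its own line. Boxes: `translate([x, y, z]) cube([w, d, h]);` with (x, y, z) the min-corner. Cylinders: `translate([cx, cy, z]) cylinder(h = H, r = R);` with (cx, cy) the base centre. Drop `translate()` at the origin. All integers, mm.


translate([589, 312, 0]) cylinder(h = 10, r = 127);
translate([589, 312, 10]) cylinder(h = 84, r = 62);
translate([589, 312, 94]) cylinder(h = 10, r = 127);


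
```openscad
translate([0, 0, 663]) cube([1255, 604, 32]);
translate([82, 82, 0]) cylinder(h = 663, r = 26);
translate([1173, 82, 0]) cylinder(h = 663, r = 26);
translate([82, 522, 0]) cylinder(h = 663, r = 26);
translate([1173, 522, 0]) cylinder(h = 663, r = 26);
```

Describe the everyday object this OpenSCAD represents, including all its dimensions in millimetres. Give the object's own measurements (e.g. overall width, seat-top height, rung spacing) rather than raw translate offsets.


A table: top 1255 mm (x) × 604 mm (y), 32 mm thick, upper face at z = 695 mm, on four round legs of 52 mm diameter, each leg's bounding box inset 56 mm from the nearest pair of top edges from z = 0 to the bottom of the top.


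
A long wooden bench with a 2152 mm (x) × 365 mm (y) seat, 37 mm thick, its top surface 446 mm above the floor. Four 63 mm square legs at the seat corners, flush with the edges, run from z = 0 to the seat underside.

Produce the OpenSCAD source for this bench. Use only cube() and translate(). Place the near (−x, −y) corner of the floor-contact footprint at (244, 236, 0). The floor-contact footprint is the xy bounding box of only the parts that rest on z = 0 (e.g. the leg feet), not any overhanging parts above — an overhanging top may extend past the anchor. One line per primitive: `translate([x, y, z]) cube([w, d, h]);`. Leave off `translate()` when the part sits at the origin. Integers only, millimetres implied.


translate([244, 236, 409]) cube([2152, 365, 37]);
translate([244, 236, 0]) cube([63, 63, 409]);
translate([244, 538, 0]) cube([63, 63, 409]);
translate([2333, 236, 0]) cube([63, 63, 409]);
translate([2333, 538, 0]) cube([63, 63, 409]);


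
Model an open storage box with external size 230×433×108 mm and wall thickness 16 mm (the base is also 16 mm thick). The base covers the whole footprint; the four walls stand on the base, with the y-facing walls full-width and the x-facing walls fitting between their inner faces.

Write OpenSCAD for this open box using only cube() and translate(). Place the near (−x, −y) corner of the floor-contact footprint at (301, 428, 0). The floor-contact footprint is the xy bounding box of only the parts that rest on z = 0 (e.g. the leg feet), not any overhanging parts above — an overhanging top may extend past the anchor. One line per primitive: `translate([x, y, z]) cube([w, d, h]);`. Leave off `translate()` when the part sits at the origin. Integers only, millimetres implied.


translate([301, 428, 0]) cube([230, 433, 16]);
translate([301, 428, 16]) cube([230, 16, 92]);
translate([301, 845, 16]) cube([230, 16, 92]);
translate([301, 444, 16]) cube([16, 401, 92]);
translate([515, 444, 16]) cube([16, 401, 92]);


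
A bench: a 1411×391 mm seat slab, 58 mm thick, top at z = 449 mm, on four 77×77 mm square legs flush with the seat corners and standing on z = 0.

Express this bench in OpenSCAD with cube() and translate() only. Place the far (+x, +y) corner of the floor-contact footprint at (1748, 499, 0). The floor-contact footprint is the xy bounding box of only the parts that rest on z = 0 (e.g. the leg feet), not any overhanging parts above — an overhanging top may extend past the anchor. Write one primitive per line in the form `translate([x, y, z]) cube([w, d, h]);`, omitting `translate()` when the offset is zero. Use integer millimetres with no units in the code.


translate([337, 108, 391]) cube([1411, 391, 58]);
translate([337, 108, 0]) cube([77, 77, 391]);
translate([337, 422, 0]) cube([77, 77, 391]);
translate([1671, 108, 0]) cube([77, 77, 391]);
translate([1671, 422, 0]) cube([77, 77, 391]);


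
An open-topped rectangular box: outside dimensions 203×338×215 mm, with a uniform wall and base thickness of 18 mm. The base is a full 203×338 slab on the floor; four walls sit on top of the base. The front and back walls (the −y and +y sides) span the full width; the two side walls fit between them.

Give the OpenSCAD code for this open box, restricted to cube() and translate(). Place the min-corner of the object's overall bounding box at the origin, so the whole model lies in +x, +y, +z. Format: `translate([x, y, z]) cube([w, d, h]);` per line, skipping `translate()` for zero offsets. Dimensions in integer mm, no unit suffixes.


cube([203, 338, 18]);
translate([0, 0, 18]) cube([203, 18, 197]);
translate([0, 320, 18]) cube([203, 18, 197]);
translate([0, 18, 18]) cube([18, 302, 197]);
translate([185, 18, 18]) cube([18, 302, 197]);


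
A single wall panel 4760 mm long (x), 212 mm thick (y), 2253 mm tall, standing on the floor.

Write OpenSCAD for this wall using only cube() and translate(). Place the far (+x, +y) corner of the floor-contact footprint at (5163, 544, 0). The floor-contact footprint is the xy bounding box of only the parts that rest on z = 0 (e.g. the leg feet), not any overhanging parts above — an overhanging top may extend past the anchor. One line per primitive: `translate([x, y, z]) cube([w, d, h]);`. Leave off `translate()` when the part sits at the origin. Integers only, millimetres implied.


translate([403, 332, 0]) cube([4760, 212, 2253]);


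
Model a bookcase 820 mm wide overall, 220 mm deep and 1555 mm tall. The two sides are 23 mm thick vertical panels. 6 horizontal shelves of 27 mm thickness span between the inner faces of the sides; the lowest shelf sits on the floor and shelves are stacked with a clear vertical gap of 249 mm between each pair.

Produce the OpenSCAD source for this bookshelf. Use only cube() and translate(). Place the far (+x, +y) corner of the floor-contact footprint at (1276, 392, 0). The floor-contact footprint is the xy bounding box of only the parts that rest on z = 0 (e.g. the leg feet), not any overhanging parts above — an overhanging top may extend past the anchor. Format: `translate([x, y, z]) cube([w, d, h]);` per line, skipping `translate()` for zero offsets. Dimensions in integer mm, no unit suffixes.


translate([456, 172, 0]) cube([23, 220, 1555]);
translate([1253, 172, 0]) cube([23, 220, 1555]);
translate([479, 172, 0]) cube([774, 220, 27]);
translate([479, 172, 276]) cube([774, 220, 27]);
translate([479, 172, 552]) cube([774, 220, 27]);
translate([479, 172, 828]) cube([774, 220, 27]);
translate([479, 172, 1104]) cube([774, 220, 27]);
translate([479, 172, 1380]) cube([774, 220, 27]);


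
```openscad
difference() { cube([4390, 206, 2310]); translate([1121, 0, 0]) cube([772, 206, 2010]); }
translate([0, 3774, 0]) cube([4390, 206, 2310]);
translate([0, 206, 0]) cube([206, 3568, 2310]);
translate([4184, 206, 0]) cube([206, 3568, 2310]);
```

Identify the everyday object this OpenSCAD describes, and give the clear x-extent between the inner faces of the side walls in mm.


A single room. The interior width is 3978 mm.

Four walls enclosing a rectangle with a door in the front wall — a room. Outside width 4390 minus two 206 mm walls gives 3978 mm.


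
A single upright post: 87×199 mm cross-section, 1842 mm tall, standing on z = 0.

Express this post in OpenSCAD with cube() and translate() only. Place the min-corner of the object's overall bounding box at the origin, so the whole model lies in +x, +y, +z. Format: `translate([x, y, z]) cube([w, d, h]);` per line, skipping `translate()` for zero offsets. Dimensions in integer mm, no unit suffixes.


cube([87, 199, 1842]);


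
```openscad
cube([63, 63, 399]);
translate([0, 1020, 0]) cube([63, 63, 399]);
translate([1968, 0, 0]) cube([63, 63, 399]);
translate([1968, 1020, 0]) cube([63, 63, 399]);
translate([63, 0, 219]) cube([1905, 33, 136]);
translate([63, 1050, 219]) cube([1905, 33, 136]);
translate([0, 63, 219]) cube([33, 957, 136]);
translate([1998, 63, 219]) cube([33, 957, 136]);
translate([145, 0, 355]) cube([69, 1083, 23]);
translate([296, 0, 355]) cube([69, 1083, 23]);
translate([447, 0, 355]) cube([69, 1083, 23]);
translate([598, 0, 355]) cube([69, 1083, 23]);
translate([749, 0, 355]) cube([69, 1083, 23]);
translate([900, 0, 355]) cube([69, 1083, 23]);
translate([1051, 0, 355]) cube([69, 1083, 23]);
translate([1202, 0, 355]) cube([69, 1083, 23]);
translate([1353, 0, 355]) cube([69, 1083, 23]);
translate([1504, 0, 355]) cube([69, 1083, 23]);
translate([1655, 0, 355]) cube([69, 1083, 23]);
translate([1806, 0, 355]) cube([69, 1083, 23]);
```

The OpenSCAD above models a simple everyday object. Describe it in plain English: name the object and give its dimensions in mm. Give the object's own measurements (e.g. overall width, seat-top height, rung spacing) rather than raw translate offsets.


A bed frame 2031 mm long (x) by 1083 mm wide (y). Four 63×63 mm corner posts, 399 mm tall, at the corners of the footprint. Four rails of 33 mm thickness and 136 mm height run between adjacent posts with their undersides at z = 219 mm, their outer faces flush with the outside of the frame (the two x-running rails run between the posts' inner faces; the two y-running rails run between the posts' inner faces). 12 slats, each 69 mm wide (x) and 23 mm thick, lie across the top of the two x-running rails, running the full 1083 mm width of the frame in y; along x they sit between the end posts with a 82 mm gap after the −x posts and between neighbouring slats, leaving 93 mm before the +x posts.


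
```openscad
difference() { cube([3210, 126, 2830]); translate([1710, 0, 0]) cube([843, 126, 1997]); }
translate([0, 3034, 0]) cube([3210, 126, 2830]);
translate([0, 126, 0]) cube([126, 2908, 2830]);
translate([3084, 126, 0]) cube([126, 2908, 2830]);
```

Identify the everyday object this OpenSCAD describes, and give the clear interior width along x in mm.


A single room. The interior width is 2958 mm.

Four walls enclosing a rectangle with a door in the front wall — a room. Outside width 3210 minus two 126 mm walls gives 2958 mm.


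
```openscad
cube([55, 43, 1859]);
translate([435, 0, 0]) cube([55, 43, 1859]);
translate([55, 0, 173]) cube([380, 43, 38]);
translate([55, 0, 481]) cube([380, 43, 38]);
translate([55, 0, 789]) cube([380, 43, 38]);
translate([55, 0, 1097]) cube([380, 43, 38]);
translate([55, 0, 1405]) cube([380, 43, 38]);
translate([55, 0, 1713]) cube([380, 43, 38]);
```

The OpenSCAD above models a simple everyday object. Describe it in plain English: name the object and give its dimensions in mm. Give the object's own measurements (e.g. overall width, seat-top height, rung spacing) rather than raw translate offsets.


A straight ladder. Two 55×43 mm vertical rails, 1859 mm tall, stand 490 mm apart (outside-to-outside) with their front faces coplanar on the −y side. 6 rungs, each 43 mm deep and 38 mm tall, span between the inner faces of the rails, front faces flush with the rails. The lowest rung's underside is at z = 173 mm and rungs are spaced 308 mm apart (underside to underside).


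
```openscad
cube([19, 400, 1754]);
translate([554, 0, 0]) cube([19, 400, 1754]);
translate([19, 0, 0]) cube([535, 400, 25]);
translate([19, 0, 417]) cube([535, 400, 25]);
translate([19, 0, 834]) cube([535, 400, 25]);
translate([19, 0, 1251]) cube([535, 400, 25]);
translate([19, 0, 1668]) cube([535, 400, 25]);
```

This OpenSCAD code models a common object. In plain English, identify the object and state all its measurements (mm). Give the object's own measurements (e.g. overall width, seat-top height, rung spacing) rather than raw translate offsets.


An open bookshelf. Two side panels, each 19 mm thick, 400 mm deep and 1754 mm tall, stand 573 mm apart (outside-to-outside). Between them sit 5 shelves, each 25 mm thick and 400 mm deep, spanning the full gap between the sides. The bottom shelf rests on the floor (its underside at z = 0) and the clear gap between one shelf's top and the next shelf's underside is 392 mm.
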